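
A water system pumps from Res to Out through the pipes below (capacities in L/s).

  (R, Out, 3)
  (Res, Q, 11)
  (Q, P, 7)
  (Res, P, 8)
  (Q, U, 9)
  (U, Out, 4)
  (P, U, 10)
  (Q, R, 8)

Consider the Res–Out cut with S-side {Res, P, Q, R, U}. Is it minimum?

Yes — it is a minimum cut (capacity 7).

Given cut capacity: 3 + 4 = 7.
Augment Res→P→U→Out: bottleneck 4, flow now 4.
Augment Res→Q→R→Out: bottleneck 3, flow now 7.
No augmenting path remains; maximum flow = 7.
Cut capacity 7 equals the max flow, so it is a minimum cut.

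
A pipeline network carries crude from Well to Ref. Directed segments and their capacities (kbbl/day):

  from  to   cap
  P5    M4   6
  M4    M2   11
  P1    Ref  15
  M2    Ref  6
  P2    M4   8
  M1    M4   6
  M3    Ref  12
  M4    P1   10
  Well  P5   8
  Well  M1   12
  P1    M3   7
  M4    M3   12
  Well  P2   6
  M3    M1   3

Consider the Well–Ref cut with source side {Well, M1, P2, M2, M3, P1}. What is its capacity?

55

Edges leaving {Well, M1, P2, M2, M3, P1}: Well→P5 (8), M1→M4 (6), P2→M4 (8), M2→Ref (6), M3→Ref (12), P1→Ref (15).
Cut capacity = 8 + 6 + 8 + 6 + 12 + 15 = 55.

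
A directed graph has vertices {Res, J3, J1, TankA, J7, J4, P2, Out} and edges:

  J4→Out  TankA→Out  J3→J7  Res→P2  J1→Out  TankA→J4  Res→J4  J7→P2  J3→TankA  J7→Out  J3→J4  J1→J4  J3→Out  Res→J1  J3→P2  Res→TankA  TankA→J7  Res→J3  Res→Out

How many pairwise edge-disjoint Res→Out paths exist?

5

Assign every edge capacity 1; by Menger, the answer equals the max flow.
Path Res→Out (+1); total 1.
Path Res→J3→Out (+1); total 2.
Path Res→J1→Out (+1); total 3.
Path Res→TankA→Out (+1); total 4.
Path Res→J4→Out (+1); total 5.
No residual Res→Out path; max flow = 5.
Certifying cut of size 5: {Res→J1, Res→J3, Res→J4, Res→Out, Res→TankA}.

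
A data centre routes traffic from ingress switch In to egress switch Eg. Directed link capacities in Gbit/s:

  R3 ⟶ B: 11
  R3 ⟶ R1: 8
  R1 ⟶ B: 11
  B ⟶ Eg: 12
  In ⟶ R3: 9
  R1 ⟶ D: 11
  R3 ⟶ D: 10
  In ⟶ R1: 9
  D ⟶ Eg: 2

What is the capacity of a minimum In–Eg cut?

14

Augment In→R3→D→Eg: bottleneck 2, flow now 2.
Augment In→R3→B→Eg: bottleneck 7, flow now 9.
Augment In→R1→B→Eg: bottleneck 5, flow now 14.
No augmenting path remains; maximum flow = 14.
By max-flow min-cut, the minimum cut capacity equals the max flow.
In the residual graph, reachable from In: {In, R3, R1, D, B}.
Min-cut edges: D→Eg (2), B→Eg (12); capacity 2 + 12 = 14.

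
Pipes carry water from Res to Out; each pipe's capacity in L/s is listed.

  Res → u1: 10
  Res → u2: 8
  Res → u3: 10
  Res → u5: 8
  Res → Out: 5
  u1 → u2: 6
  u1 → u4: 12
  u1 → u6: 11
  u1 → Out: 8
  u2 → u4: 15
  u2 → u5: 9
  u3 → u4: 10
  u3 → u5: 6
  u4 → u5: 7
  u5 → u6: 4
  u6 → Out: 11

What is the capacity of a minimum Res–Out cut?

Augment Res→Out: bottleneck 5, flow now 5.
Augment Res→u1→Out: bottleneck 8, flow now 13.
Augment Res→u1→u6→Out: bottleneck 2, flow now 15.
Augment Res→u5→u6→Out: bottleneck 4, flow now 19.
No augmenting path remains; maximum flow = 19.
By max-flow min-cut, the minimum cut capacity equals the max flow.
In the residual graph, reachable from Res: {Res, u2, u3, u4, u5}.
Min-cut edges: Res→u1 (10), Res→Out (5), u5→u6 (4); capacity 10 + 5 + 4 = 19.

19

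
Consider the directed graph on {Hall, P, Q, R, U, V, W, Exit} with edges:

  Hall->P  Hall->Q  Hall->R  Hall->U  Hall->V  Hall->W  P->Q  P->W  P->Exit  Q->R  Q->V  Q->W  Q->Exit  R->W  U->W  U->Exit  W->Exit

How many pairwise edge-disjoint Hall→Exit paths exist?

4

Assign every edge capacity 1; by Menger, the answer equals the max flow.
Path Hall→P→Exit (+1); total 1.
Path Hall→Q→Exit (+1); total 2.
Path Hall→U→Exit (+1); total 3.
Path Hall→W→Exit (+1); total 4.
No residual Hall→Exit path; max flow = 4.
Certifying cut of size 4: {Hall→P, Hall→Q, Hall→U, W→Exit}.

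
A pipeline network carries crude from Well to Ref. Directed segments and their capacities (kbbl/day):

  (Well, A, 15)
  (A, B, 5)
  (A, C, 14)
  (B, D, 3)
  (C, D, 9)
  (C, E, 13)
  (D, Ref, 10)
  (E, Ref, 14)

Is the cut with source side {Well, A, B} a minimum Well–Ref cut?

No — its capacity is 17, but the minimum cut has capacity 15.

Given cut capacity: 14 + 3 = 17.
Augment Well→A→B→D→Ref: bottleneck 3, flow now 3.
Augment Well→A→C→D→Ref: bottleneck 7, flow now 10.
Augment Well→A→C→E→Ref: bottleneck 5, flow now 15.
No augmenting path remains; maximum flow = 15.
In the residual graph, reachable from Well: {Well}.
Min-cut edges: Well→A (15); capacity 15 = 15.
Cut capacity 17 exceeds the max flow 15, so it is not minimum.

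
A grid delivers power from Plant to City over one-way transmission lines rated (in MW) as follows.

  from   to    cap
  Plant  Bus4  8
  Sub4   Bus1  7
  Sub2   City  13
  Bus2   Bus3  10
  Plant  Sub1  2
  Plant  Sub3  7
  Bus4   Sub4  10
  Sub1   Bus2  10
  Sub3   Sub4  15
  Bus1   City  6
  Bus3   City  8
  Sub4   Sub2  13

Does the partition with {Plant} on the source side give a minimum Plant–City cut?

Yes — it is a minimum cut (capacity 17).

Given cut capacity: 2 + 8 + 7 = 17.
Augment Plant→Sub1→Bus2→Bus3→City: bottleneck 2, flow now 2.
Augment Plant→Bus4→Sub4→Bus1→City: bottleneck 6, flow now 8.
Augment Plant→Bus4→Sub4→Sub2→City: bottleneck 2, flow now 10.
Augment Plant→Sub3→Sub4→Sub2→City: bottleneck 7, flow now 17.
No augmenting path remains; maximum flow = 17.
Cut capacity 17 equals the max flow, so it is a minimum cut.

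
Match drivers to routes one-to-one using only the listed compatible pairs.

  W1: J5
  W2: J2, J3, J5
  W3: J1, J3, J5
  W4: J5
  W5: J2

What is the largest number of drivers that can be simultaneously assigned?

Unit-capacity flow: source→left, listed edges, right→sink; max matching = max flow.
Augmenting path W1→J5 (+1); matched 1.
Augmenting path W2→J2 (+1); matched 2.
Augmenting path W3→J1 (+1); matched 3.
Augmenting path W5→J2→W2→J3 (+1); matched 4.
No augmenting path remains; maximum matching = 4.
König certificate: {W2, W3, W5, J5} is a vertex cover of size 4 (every listed pair touches it), so no matching can be larger.

4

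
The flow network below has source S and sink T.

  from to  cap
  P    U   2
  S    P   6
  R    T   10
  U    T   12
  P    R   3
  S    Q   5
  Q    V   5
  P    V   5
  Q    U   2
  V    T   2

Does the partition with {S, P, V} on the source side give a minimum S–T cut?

Given cut capacity: 5 + 3 + 2 + 2 = 12.
Augment S→P→R→T: bottleneck 3, flow now 3.
Augment S→P→U→T: bottleneck 2, flow now 5.
Augment S→P→V→T: bottleneck 1, flow now 6.
Augment S→Q→U→T: bottleneck 2, flow now 8.
Augment S→Q→V→T: bottleneck 1, flow now 9.
No augmenting path remains; maximum flow = 9.
In the residual graph, reachable from S: {S, P, Q, V}.
Min-cut edges: P→R (3), P→U (2), Q→U (2), V→T (2); capacity 3 + 2 + 2 + 2 = 9.
Cut capacity 12 exceeds the max flow 9, so it is not minimum.

No — its capacity is 12, but the minimum cut has capacity 9.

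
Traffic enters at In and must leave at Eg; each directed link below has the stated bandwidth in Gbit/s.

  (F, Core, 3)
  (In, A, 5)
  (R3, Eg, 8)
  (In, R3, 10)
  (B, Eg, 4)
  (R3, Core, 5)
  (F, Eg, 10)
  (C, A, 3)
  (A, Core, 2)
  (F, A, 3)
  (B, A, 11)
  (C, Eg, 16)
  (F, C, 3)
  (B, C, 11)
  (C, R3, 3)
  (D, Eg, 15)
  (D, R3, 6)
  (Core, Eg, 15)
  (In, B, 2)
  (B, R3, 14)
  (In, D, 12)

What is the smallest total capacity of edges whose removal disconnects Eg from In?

Augment In→B→Eg: bottleneck 2, flow now 2.
Augment In→D→Eg: bottleneck 12, flow now 14.
Augment In→R3→Eg: bottleneck 8, flow now 22.
Augment In→A→Core→Eg: bottleneck 2, flow now 24.
Augment In→R3→Core→Eg: bottleneck 2, flow now 26.
No augmenting path remains; maximum flow = 26.
By max-flow min-cut, the minimum cut capacity equals the max flow.
In the residual graph, reachable from In: {In, A}.
Min-cut edges: In→B (2), In→D (12), In→R3 (10), A→Core (2); capacity 2 + 12 + 10 + 2 = 26.

26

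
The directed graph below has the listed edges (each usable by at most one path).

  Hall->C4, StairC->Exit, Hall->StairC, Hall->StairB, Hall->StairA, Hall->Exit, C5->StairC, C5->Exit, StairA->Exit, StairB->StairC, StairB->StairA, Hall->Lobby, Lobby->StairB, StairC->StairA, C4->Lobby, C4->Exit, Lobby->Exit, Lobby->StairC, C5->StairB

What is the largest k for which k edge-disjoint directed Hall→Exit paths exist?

5

Assign every edge capacity 1; by Menger, the answer equals the max flow.
Path Hall→Exit (+1); total 1.
Path Hall→C4→Exit (+1); total 2.
Path Hall→Lobby→Exit (+1); total 3.
Path Hall→StairC→Exit (+1); total 4.
Path Hall→StairA→Exit (+1); total 5.
No residual Hall→Exit path; max flow = 5.
Certifying cut of size 5: {Hall→C4, Hall→Exit, Hall→Lobby, StairA→Exit, StairC→Exit}.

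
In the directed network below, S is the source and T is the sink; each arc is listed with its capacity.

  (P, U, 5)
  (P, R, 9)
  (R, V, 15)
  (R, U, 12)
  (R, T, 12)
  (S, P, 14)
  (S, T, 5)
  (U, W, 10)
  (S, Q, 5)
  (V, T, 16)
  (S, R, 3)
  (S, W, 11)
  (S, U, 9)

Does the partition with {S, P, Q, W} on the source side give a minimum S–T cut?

Given cut capacity: 3 + 9 + 5 + 9 + 5 = 31.
Augment S→T: bottleneck 5, flow now 5.
Augment S→R→T: bottleneck 3, flow now 8.
Augment S→P→R→T: bottleneck 9, flow now 17.
No augmenting path remains; maximum flow = 17.
In the residual graph, reachable from S: {S, P, Q, U, W}.
Min-cut edges: S→R (3), S→T (5), P→R (9); capacity 3 + 5 + 9 = 17.
Cut capacity 31 exceeds the max flow 17, so it is not minimum.

No — its capacity is 31, but the minimum cut has capacity 17.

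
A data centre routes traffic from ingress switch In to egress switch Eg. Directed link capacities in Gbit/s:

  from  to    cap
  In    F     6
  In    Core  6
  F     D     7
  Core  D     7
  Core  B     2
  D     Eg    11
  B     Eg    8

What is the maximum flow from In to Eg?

12

Augment In→F→D→Eg: bottleneck 6, flow now 6.
Augment In→Core→D→Eg: bottleneck 5, flow now 11.
Augment In→Core→B→Eg: bottleneck 1, flow now 12.
No augmenting path remains; maximum flow = 12.
In the residual graph, reachable from In: {In}.
Min-cut edges: In→F (6), In→Core (6); capacity 6 + 6 = 12.
This cut is saturated, so no flow can exceed 12.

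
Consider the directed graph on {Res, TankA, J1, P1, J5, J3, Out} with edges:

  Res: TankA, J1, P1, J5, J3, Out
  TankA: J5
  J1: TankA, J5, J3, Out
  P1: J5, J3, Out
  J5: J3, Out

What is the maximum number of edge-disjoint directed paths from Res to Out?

Assign every edge capacity 1; by Menger, the answer equals the max flow.
Path Res→Out (+1); total 1.
Path Res→J1→Out (+1); total 2.
Path Res→P1→Out (+1); total 3.
Path Res→J5→Out (+1); total 4.
No residual Res→Out path; max flow = 4.
Certifying cut of size 4: {J5→Out, Res→J1, Res→Out, Res→P1}.

4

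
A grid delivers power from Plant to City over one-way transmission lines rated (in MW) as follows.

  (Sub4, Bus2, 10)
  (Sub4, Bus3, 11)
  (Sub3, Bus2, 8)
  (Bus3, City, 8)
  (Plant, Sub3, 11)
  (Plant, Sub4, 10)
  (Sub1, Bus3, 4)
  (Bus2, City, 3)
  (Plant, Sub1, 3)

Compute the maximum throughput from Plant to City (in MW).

Augment Plant→Sub1→Bus3→City: bottleneck 3, flow now 3.
Augment Plant→Sub3→Bus2→City: bottleneck 3, flow now 6.
Augment Plant→Sub4→Bus3→City: bottleneck 5, flow now 11.
No augmenting path remains; maximum flow = 11.
In the residual graph, reachable from Plant: {Plant, Sub1, Sub3, Sub4, Bus3, Bus2}.
Min-cut edges: Bus3→City (8), Bus2→City (3); capacity 8 + 3 = 11.
This cut is saturated, so no flow can exceed 11.

11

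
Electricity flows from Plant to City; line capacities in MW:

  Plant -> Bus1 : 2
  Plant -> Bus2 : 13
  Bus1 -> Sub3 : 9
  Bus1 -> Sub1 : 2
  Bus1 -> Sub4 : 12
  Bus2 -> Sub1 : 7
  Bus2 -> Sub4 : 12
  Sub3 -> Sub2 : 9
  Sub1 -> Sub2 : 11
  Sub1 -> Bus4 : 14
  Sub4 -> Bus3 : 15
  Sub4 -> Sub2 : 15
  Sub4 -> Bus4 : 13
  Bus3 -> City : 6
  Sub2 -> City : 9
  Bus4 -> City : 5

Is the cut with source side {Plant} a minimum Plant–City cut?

Given cut capacity: 2 + 13 = 15.
Augment Plant→Bus1→Sub3→Sub2→City: bottleneck 2, flow now 2.
Augment Plant→Bus2→Sub1→Sub2→City: bottleneck 7, flow now 9.
Augment Plant→Bus2→Sub4→Bus3→City: bottleneck 6, flow now 15.
No augmenting path remains; maximum flow = 15.
Cut capacity 15 equals the max flow, so it is a minimum cut.

Yes — it is a minimum cut (capacity 15).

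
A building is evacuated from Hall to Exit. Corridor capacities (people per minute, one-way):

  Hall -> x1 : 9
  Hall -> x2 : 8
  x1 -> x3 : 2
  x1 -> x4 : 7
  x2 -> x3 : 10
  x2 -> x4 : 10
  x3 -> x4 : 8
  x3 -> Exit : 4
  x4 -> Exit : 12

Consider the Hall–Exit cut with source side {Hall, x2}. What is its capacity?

Edges leaving {Hall, x2}: Hall→x1 (9), x2→x3 (10), x2→x4 (10).
Cut capacity = 9 + 10 + 10 = 29.

29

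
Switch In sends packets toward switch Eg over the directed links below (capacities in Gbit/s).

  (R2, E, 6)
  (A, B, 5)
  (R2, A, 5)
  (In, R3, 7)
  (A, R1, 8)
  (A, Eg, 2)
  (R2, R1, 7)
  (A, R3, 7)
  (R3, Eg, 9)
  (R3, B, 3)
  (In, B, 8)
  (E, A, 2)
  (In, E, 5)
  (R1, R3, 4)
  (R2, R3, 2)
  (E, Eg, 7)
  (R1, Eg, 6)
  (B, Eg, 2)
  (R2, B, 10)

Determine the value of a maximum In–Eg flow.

14

Augment In→R3→Eg: bottleneck 7, flow now 7.
Augment In→E→Eg: bottleneck 5, flow now 12.
Augment In→B→Eg: bottleneck 2, flow now 14.
No augmenting path remains; maximum flow = 14.
In the residual graph, reachable from In: {In, B}.
Min-cut edges: In→R3 (7), In→E (5), B→Eg (2); capacity 7 + 5 + 2 = 14.
This cut is saturated, so no flow can exceed 14.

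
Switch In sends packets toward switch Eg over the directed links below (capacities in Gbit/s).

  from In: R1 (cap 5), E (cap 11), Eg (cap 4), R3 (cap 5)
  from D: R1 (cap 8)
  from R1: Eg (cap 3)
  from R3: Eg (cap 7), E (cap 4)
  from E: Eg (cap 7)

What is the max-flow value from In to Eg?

Augment In→Eg: bottleneck 4, flow now 4.
Augment In→R1→Eg: bottleneck 3, flow now 7.
Augment In→R3→Eg: bottleneck 5, flow now 12.
Augment In→E→Eg: bottleneck 7, flow now 19.
No augmenting path remains; maximum flow = 19.
In the residual graph, reachable from In: {In, R1, E}.
Min-cut edges: In→R3 (5), In→Eg (4), R1→Eg (3), E→Eg (7); capacity 5 + 4 + 3 + 7 = 19.
This cut is saturated, so no flow can exceed 19.

19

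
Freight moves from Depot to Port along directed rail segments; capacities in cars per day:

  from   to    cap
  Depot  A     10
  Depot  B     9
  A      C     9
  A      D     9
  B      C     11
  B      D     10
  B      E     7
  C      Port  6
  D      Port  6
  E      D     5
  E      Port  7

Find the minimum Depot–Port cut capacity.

Augment Depot→A→C→Port: bottleneck 6, flow now 6.
Augment Depot→A→D→Port: bottleneck 4, flow now 10.
Augment Depot→B→D→Port: bottleneck 2, flow now 12.
Augment Depot→B→E→Port: bottleneck 7, flow now 19.
No augmenting path remains; maximum flow = 19.
By max-flow min-cut, the minimum cut capacity equals the max flow.
In the residual graph, reachable from Depot: {Depot}.
Min-cut edges: Depot→A (10), Depot→B (9); capacity 10 + 9 = 19.

19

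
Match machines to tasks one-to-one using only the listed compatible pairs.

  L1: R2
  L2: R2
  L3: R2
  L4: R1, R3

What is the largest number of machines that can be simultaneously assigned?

Unit-capacity flow: source→left, listed edges, right→sink; max matching = max flow.
Augmenting path L1→R2 (+1); matched 1.
Augmenting path L4→R1 (+1); matched 2.
No augmenting path remains; maximum matching = 2.
König certificate: {L4, R2} is a vertex cover of size 2 (every listed pair touches it), so no matching can be larger.

2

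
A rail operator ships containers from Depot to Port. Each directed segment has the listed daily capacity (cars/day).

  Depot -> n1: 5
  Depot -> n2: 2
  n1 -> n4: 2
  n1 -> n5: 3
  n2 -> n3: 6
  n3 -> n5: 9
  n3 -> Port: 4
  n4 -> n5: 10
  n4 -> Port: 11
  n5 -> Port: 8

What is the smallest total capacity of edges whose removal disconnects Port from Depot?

7

Augment Depot→n1→n4→Port: bottleneck 2, flow now 2.
Augment Depot→n1→n5→Port: bottleneck 3, flow now 5.
Augment Depot→n2→n3→Port: bottleneck 2, flow now 7.
No augmenting path remains; maximum flow = 7.
By max-flow min-cut, the minimum cut capacity equals the max flow.
In the residual graph, reachable from Depot: {Depot}.
Min-cut edges: Depot→n1 (5), Depot→n2 (2); capacity 5 + 2 = 7.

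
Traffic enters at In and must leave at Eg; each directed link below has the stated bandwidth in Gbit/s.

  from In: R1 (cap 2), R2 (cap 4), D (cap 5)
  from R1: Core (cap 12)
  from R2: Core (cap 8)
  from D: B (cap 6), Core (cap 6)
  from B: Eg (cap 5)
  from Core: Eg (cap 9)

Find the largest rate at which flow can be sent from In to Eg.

Augment In→R1→Core→Eg: bottleneck 2, flow now 2.
Augment In→R2→Core→Eg: bottleneck 4, flow now 6.
Augment In→D→B→Eg: bottleneck 5, flow now 11.
No augmenting path remains; maximum flow = 11.
In the residual graph, reachable from In: {In}.
Min-cut edges: In→R1 (2), In→R2 (4), In→D (5); capacity 2 + 4 + 5 = 11.
This cut is saturated, so no flow can exceed 11.

11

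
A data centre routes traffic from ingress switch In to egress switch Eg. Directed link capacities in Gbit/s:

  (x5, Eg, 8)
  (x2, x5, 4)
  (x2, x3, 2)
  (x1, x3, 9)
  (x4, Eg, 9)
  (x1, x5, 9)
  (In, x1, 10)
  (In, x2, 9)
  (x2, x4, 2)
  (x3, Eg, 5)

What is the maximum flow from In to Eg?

Augment In→x1→x3→Eg: bottleneck 5, flow now 5.
Augment In→x1→x5→Eg: bottleneck 5, flow now 10.
Augment In→x2→x4→Eg: bottleneck 2, flow now 12.
Augment In→x2→x5→Eg: bottleneck 3, flow now 15.
No augmenting path remains; maximum flow = 15.
In the residual graph, reachable from In: {In, x1, x2, x3, x5}.
Min-cut edges: x2→x4 (2), x3→Eg (5), x5→Eg (8); capacity 2 + 5 + 8 = 15.
This cut is saturated, so no flow can exceed 15.

15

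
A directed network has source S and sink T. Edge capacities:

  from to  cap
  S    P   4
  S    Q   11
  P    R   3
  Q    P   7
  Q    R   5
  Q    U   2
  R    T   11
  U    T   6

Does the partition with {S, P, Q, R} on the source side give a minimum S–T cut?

No — its capacity is 13, but the minimum cut has capacity 10.

Given cut capacity: 2 + 11 = 13.
Augment S→P→R→T: bottleneck 3, flow now 3.
Augment S→Q→R→T: bottleneck 5, flow now 8.
Augment S→Q→U→T: bottleneck 2, flow now 10.
No augmenting path remains; maximum flow = 10.
In the residual graph, reachable from S: {S, P, Q}.
Min-cut edges: P→R (3), Q→R (5), Q→U (2); capacity 3 + 5 + 2 = 10.
Cut capacity 13 exceeds the max flow 10, so it is not minimum.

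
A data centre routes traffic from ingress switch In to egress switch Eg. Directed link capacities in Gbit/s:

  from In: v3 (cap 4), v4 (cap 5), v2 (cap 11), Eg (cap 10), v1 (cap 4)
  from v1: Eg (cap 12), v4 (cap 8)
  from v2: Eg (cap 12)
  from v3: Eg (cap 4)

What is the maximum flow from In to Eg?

29

Augment In→Eg: bottleneck 10, flow now 10.
Augment In→v1→Eg: bottleneck 4, flow now 14.
Augment In→v2→Eg: bottleneck 11, flow now 25.
Augment In→v3→Eg: bottleneck 4, flow now 29.
No augmenting path remains; maximum flow = 29.
In the residual graph, reachable from In: {In, v4}.
Min-cut edges: In→v1 (4), In→v2 (11), In→v3 (4), In→Eg (10); capacity 4 + 11 + 4 + 10 = 29.
This cut is saturated, so no flow can exceed 29.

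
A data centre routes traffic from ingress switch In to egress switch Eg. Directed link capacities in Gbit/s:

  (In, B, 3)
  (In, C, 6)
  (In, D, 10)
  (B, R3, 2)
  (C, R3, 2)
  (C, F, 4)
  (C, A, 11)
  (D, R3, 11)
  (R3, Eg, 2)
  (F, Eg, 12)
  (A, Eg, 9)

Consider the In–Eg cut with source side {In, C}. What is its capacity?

30

Edges leaving {In, C}: In→B (3), In→D (10), C→R3 (2), C→F (4), C→A (11).
Cut capacity = 3 + 10 + 2 + 4 + 11 = 30.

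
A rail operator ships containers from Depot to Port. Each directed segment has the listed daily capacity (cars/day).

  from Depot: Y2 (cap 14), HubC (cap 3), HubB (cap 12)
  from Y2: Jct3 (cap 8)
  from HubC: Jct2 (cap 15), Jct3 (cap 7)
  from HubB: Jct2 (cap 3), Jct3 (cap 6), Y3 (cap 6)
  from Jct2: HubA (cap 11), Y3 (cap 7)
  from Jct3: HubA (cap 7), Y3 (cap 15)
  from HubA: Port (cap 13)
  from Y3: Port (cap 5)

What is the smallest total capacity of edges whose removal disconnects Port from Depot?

18

Augment Depot→HubB→Y3→Port: bottleneck 5, flow now 5.
Augment Depot→Y2→Jct3→HubA→Port: bottleneck 7, flow now 12.
Augment Depot→HubC→Jct2→HubA→Port: bottleneck 3, flow now 15.
Augment Depot→HubB→Jct2→HubA→Port: bottleneck 3, flow now 18.
No augmenting path remains; maximum flow = 18.
By max-flow min-cut, the minimum cut capacity equals the max flow.
In the residual graph, reachable from Depot: {Depot, Y2, HubB, Jct3, Y3}.
Min-cut edges: Depot→HubC (3), HubB→Jct2 (3), Jct3→HubA (7), Y3→Port (5); capacity 3 + 3 + 7 + 5 = 18.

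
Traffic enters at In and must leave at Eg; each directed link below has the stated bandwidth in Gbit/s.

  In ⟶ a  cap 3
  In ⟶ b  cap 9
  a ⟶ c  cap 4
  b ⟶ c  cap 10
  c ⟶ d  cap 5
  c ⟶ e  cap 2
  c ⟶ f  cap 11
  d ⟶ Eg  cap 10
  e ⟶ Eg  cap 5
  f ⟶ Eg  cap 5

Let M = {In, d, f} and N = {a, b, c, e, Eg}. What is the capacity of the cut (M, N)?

Edges leaving {In, d, f}: In→a (3), In→b (9), d→Eg (10), f→Eg (5).
Cut capacity = 3 + 9 + 10 + 5 = 27.

27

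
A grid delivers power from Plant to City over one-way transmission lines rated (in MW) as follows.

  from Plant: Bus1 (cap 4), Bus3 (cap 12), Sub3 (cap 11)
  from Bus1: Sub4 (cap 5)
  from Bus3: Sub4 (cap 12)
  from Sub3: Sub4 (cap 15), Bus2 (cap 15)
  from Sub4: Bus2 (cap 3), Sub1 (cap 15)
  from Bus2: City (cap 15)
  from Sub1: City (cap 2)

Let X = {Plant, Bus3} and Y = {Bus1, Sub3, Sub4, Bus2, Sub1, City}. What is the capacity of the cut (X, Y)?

Edges leaving {Plant, Bus3}: Plant→Bus1 (4), Plant→Sub3 (11), Bus3→Sub4 (12).
Cut capacity = 4 + 11 + 12 = 27.

27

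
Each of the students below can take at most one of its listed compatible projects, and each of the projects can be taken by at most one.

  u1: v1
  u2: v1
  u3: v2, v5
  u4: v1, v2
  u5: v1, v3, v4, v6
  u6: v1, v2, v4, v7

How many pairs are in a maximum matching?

5

Unit-capacity flow: source→left, listed edges, right→sink; max matching = max flow.
Augmenting path u1→v1 (+1); matched 1.
Augmenting path u3→v2 (+1); matched 2.
Augmenting path u5→v3 (+1); matched 3.
Augmenting path u6→v4 (+1); matched 4.
Augmenting path u4→v2→u3→v5 (+1); matched 5.
No augmenting path remains; maximum matching = 5.
König certificate: {u3, u4, u5, u6, v1} is a vertex cover of size 5 (every listed pair touches it), so no matching can be larger.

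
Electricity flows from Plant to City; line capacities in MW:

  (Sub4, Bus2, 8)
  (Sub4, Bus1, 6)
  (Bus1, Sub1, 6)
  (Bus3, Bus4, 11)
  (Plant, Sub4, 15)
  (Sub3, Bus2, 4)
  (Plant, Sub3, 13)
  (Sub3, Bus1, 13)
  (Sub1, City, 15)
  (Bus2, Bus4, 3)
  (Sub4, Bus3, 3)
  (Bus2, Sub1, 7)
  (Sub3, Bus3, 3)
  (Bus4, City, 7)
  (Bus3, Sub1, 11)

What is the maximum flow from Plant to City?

Augment Plant→Sub3→Bus1→Sub1→City: bottleneck 6, flow now 6.
Augment Plant→Sub3→Bus3→Sub1→City: bottleneck 3, flow now 9.
Augment Plant→Sub3→Bus2→Sub1→City: bottleneck 4, flow now 13.
Augment Plant→Sub4→Bus3→Sub1→City: bottleneck 2, flow now 15.
Augment Plant→Sub4→Bus3→Bus4→City: bottleneck 1, flow now 16.
Augment Plant→Sub4→Bus2→Bus4→City: bottleneck 3, flow now 19.
Augment Plant→Sub4→Bus2→Sub1→Bus3→Bus4→City: bottleneck 3, flow now 22. (uses reverse residual edge)
No augmenting path remains; maximum flow = 22.
In the residual graph, reachable from Plant: {Plant, Sub3, Sub4, Bus1, Bus2}.
Min-cut edges: Sub3→Bus3 (3), Sub4→Bus3 (3), Bus1→Sub1 (6), Bus2→Sub1 (7), Bus2→Bus4 (3); capacity 3 + 3 + 6 + 7 + 3 = 22.
This cut is saturated, so no flow can exceed 22.

22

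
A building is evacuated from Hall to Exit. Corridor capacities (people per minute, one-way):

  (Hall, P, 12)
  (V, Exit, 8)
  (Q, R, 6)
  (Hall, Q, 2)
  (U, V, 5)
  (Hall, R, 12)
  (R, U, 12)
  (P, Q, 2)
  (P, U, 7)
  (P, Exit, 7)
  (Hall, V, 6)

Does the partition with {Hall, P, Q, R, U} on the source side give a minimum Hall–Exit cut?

No — its capacity is 18, but the minimum cut has capacity 15.

Given cut capacity: 6 + 7 + 5 = 18.
Augment Hall→P→Exit: bottleneck 7, flow now 7.
Augment Hall→V→Exit: bottleneck 6, flow now 13.
Augment Hall→P→U→V→Exit: bottleneck 2, flow now 15.
No augmenting path remains; maximum flow = 15.
In the residual graph, reachable from Hall: {Hall, P, Q, R, U, V}.
Min-cut edges: P→Exit (7), V→Exit (8); capacity 7 + 8 = 15.
Cut capacity 18 exceeds the max flow 15, so it is not minimum.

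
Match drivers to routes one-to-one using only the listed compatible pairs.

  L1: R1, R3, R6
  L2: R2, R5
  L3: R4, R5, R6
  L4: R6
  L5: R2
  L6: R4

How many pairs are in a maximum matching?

5

Unit-capacity flow: source→left, listed edges, right→sink; max matching = max flow.
Augmenting path L1→R1 (+1); matched 1.
Augmenting path L2→R2 (+1); matched 2.
Augmenting path L3→R4 (+1); matched 3.
Augmenting path L4→R6 (+1); matched 4.
Augmenting path L5→R2→L2→R5 (+1); matched 5.
No augmenting path remains; maximum matching = 5.
König certificate: {L1, R2, R4, R5, R6} is a vertex cover of size 5 (every listed pair touches it), so no matching can be larger.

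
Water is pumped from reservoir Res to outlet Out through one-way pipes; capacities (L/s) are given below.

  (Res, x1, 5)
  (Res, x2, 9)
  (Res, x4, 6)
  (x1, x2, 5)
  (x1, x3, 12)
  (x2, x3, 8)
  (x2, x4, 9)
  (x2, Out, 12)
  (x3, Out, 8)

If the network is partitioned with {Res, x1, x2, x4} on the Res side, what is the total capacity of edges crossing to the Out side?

Edges leaving {Res, x1, x2, x4}: x1→x3 (12), x2→x3 (8), x2→Out (12).
Cut capacity = 12 + 8 + 12 = 32.

32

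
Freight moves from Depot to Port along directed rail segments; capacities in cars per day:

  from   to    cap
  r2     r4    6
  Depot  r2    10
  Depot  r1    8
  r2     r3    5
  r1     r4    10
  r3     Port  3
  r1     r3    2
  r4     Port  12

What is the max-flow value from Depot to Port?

Augment Depot→r1→r3→Port: bottleneck 2, flow now 2.
Augment Depot→r1→r4→Port: bottleneck 6, flow now 8.
Augment Depot→r2→r3→Port: bottleneck 1, flow now 9.
Augment Depot→r2→r4→Port: bottleneck 6, flow now 15.
No augmenting path remains; maximum flow = 15.
In the residual graph, reachable from Depot: {Depot, r1, r2, r3, r4}.
Min-cut edges: r3→Port (3), r4→Port (12); capacity 3 + 12 = 15.
This cut is saturated, so no flow can exceed 15.

15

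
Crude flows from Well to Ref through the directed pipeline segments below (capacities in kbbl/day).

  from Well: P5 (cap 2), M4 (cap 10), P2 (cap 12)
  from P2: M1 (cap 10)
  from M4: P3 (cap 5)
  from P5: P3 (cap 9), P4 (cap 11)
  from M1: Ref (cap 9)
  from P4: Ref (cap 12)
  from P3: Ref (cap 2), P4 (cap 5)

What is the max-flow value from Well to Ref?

16

Augment Well→P2→M1→Ref: bottleneck 9, flow now 9.
Augment Well→M4→P3→Ref: bottleneck 2, flow now 11.
Augment Well→P5→P4→Ref: bottleneck 2, flow now 13.
Augment Well→M4→P3→P4→Ref: bottleneck 3, flow now 16.
No augmenting path remains; maximum flow = 16.
In the residual graph, reachable from Well: {Well, P2, M4, M1}.
Min-cut edges: Well→P5 (2), M4→P3 (5), M1→Ref (9); capacity 2 + 5 + 9 = 16.
This cut is saturated, so no flow can exceed 16.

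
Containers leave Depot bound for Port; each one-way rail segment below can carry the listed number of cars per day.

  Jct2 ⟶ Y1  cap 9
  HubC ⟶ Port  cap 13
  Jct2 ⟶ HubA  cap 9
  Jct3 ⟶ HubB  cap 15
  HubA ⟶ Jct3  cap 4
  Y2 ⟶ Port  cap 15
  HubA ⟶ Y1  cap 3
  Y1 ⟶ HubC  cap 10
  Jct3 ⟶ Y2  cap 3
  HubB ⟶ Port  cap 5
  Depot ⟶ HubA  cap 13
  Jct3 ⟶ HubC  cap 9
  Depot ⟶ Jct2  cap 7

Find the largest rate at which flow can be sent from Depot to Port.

Augment Depot→HubA→Y1→HubC→Port: bottleneck 3, flow now 3.
Augment Depot→HubA→Jct3→HubC→Port: bottleneck 4, flow now 7.
Augment Depot→Jct2→Y1→HubC→Port: bottleneck 6, flow now 13.
Augment Depot→Jct2→Y1→HubC→Jct3→Y2→Port: bottleneck 1, flow now 14. (uses reverse residual edge)
No augmenting path remains; maximum flow = 14.
In the residual graph, reachable from Depot: {Depot, HubA}.
Min-cut edges: Depot→Jct2 (7), HubA→Y1 (3), HubA→Jct3 (4); capacity 7 + 3 + 4 = 14.
This cut is saturated, so no flow can exceed 14.

14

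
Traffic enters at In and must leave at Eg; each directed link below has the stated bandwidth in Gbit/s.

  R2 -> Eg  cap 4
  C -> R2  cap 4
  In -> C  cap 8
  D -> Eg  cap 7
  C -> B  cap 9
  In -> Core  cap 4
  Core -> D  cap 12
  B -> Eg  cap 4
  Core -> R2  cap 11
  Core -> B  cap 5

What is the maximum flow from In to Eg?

12

Augment In→C→B→Eg: bottleneck 4, flow now 4.
Augment In→C→R2→Eg: bottleneck 4, flow now 8.
Augment In→Core→D→Eg: bottleneck 4, flow now 12.
No augmenting path remains; maximum flow = 12.
In the residual graph, reachable from In: {In}.
Min-cut edges: In→C (8), In→Core (4); capacity 8 + 4 = 12.
This cut is saturated, so no flow can exceed 12.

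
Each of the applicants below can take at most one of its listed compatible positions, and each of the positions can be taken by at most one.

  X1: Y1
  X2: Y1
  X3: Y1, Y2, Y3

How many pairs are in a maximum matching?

2

Unit-capacity flow: source→left, listed edges, right→sink; max matching = max flow.
Augmenting path X1→Y1 (+1); matched 1.
Augmenting path X3→Y2 (+1); matched 2.
No augmenting path remains; maximum matching = 2.
König certificate: {X3, Y1} is a vertex cover of size 2 (every listed pair touches it), so no matching can be larger.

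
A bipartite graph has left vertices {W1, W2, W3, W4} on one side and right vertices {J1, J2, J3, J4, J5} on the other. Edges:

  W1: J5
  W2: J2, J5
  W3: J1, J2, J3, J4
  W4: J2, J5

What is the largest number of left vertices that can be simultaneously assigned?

Unit-capacity flow: source→left, listed edges, right→sink; max matching = max flow.
Augmenting path W1→J5 (+1); matched 1.
Augmenting path W2→J2 (+1); matched 2.
Augmenting path W3→J1 (+1); matched 3.
No augmenting path remains; maximum matching = 3.
König certificate: {W3, J2, J5} is a vertex cover of size 3 (every listed pair touches it), so no matching can be larger.

3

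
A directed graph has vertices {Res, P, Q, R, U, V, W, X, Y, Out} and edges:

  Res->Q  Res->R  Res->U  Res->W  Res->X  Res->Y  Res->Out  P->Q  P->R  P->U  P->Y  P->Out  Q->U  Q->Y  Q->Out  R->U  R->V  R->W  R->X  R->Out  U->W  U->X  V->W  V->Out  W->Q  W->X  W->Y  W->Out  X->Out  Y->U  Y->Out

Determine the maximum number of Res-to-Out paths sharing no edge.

6

Assign every edge capacity 1; by Menger, the answer equals the max flow.
Path Res→Out (+1); total 1.
Path Res→Q→Out (+1); total 2.
Path Res→R→Out (+1); total 3.
Path Res→W→Out (+1); total 4.
Path Res→X→Out (+1); total 5.
Path Res→Y→Out (+1); total 6.
No residual Res→Out path; max flow = 6.
Certifying cut of size 6: {Q→Out, Res→Out, Res→R, W→Out, X→Out, Y→Out}.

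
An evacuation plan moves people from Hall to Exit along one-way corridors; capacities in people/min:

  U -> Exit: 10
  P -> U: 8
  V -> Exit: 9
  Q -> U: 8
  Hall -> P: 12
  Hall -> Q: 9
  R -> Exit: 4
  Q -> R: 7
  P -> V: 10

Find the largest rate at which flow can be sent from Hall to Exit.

21

Augment Hall→P→U→Exit: bottleneck 8, flow now 8.
Augment Hall→P→V→Exit: bottleneck 4, flow now 12.
Augment Hall→Q→R→Exit: bottleneck 4, flow now 16.
Augment Hall→Q→U→Exit: bottleneck 2, flow now 18.
Augment Hall→Q→U→P→V→Exit: bottleneck 3, flow now 21. (uses reverse residual edge)
No augmenting path remains; maximum flow = 21.
In the residual graph, reachable from Hall: {Hall}.
Min-cut edges: Hall→P (12), Hall→Q (9); capacity 12 + 9 = 21.
This cut is saturated, so no flow can exceed 21.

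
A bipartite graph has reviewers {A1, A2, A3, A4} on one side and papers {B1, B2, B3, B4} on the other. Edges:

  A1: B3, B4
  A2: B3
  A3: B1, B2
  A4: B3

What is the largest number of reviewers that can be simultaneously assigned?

Unit-capacity flow: source→left, listed edges, right→sink; max matching = max flow.
Augmenting path A1→B3 (+1); matched 1.
Augmenting path A3→B1 (+1); matched 2.
Augmenting path A2→B3→A1→B4 (+1); matched 3.
No augmenting path remains; maximum matching = 3.
König certificate: {A1, A3, B3} is a vertex cover of size 3 (every listed pair touches it), so no matching can be larger.

3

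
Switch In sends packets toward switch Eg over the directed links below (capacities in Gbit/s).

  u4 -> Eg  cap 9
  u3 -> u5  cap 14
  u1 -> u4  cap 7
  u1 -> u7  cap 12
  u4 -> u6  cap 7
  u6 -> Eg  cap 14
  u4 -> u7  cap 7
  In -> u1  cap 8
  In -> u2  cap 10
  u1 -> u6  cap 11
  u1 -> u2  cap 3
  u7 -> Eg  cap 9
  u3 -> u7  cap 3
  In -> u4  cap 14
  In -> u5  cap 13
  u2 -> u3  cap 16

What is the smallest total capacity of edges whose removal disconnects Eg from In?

Augment In→u4→Eg: bottleneck 9, flow now 9.
Augment In→u1→u6→Eg: bottleneck 8, flow now 17.
Augment In→u4→u6→Eg: bottleneck 5, flow now 22.
Augment In→u2→u3→u7→Eg: bottleneck 3, flow now 25.
No augmenting path remains; maximum flow = 25.
By max-flow min-cut, the minimum cut capacity equals the max flow.
In the residual graph, reachable from In: {In, u2, u3, u5}.
Min-cut edges: In→u1 (8), In→u4 (14), u3→u7 (3); capacity 8 + 14 + 3 = 25.

25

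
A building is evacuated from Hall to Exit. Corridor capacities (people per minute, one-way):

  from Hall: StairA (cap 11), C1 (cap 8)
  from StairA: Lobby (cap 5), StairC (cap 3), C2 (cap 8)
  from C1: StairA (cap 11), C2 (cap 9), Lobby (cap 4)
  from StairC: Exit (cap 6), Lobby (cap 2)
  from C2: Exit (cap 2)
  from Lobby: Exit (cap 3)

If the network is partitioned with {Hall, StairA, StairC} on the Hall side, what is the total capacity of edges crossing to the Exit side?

Edges leaving {Hall, StairA, StairC}: Hall→C1 (8), StairA→C2 (8), StairA→Lobby (5), StairC→Lobby (2), StairC→Exit (6).
Cut capacity = 8 + 8 + 5 + 2 + 6 = 29.

29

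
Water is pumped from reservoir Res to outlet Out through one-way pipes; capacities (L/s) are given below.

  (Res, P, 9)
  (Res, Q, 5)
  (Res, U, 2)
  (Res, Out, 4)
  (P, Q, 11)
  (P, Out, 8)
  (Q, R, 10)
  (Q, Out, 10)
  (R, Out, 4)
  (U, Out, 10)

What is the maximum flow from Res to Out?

20

Augment Res→Out: bottleneck 4, flow now 4.
Augment Res→P→Out: bottleneck 8, flow now 12.
Augment Res→Q→Out: bottleneck 5, flow now 17.
Augment Res→U→Out: bottleneck 2, flow now 19.
Augment Res→P→Q→Out: bottleneck 1, flow now 20.
No augmenting path remains; maximum flow = 20.
In the residual graph, reachable from Res: {Res}.
Min-cut edges: Res→P (9), Res→Q (5), Res→U (2), Res→Out (4); capacity 9 + 5 + 2 + 4 = 20.
This cut is saturated, so no flow can exceed 20.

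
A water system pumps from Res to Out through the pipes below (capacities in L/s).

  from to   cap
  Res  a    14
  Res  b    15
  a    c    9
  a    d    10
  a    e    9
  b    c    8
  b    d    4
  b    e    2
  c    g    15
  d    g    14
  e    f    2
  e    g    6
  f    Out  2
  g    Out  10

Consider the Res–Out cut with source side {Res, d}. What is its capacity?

43

Edges leaving {Res, d}: Res→a (14), Res→b (15), d→g (14).
Cut capacity = 14 + 15 + 14 = 43.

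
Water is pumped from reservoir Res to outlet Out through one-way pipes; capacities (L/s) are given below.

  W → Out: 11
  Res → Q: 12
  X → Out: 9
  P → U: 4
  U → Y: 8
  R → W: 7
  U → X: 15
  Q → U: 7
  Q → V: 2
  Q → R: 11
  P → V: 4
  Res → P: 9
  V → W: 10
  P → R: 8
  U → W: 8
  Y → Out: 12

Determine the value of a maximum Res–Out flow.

Augment Res→P→R→W→Out: bottleneck 7, flow now 7.
Augment Res→P→U→W→Out: bottleneck 2, flow now 9.
Augment Res→Q→U→W→Out: bottleneck 2, flow now 11.
Augment Res→Q→U→X→Out: bottleneck 5, flow now 16.
Augment Res→Q→R→P→U→X→Out: bottleneck 2, flow now 18. (uses reverse residual edge)
Augment Res→Q→V→W→U→X→Out: bottleneck 2, flow now 20. (uses reverse residual edge)
Augment Res→Q→R→P→V→W→U→Y→Out: bottleneck 1, flow now 21. (uses reverse residual edge)
No augmenting path remains; maximum flow = 21.
In the residual graph, reachable from Res: {Res}.
Min-cut edges: Res→P (9), Res→Q (12); capacity 9 + 12 = 21.
This cut is saturated, so no flow can exceed 21.

21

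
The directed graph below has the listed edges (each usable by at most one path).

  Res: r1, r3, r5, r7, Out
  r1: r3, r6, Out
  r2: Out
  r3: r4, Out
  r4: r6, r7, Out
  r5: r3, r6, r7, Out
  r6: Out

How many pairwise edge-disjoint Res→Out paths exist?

4

Assign every edge capacity 1; by Menger, the answer equals the max flow.
Path Res→Out (+1); total 1.
Path Res→r1→Out (+1); total 2.
Path Res→r3→Out (+1); total 3.
Path Res→r5→Out (+1); total 4.
No residual Res→Out path; max flow = 4.
Certifying cut of size 4: {Res→Out, Res→r1, Res→r3, Res→r5}.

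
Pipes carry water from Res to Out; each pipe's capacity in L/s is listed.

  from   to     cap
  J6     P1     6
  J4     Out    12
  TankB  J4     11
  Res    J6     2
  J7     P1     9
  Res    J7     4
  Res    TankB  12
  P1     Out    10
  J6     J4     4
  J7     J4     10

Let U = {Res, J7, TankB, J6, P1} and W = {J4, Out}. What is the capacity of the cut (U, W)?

35

Edges leaving {Res, J7, TankB, J6, P1}: J7→J4 (10), TankB→J4 (11), J6→J4 (4), P1→Out (10).
Cut capacity = 10 + 11 + 4 + 10 = 35.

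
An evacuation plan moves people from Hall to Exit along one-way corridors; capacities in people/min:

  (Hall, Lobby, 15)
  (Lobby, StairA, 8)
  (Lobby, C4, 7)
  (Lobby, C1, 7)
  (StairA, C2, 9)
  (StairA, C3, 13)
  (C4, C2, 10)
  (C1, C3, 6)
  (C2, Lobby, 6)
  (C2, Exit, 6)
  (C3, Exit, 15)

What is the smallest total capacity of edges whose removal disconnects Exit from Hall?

15

Augment Hall→Lobby→StairA→C2→Exit: bottleneck 6, flow now 6.
Augment Hall→Lobby→StairA→C3→Exit: bottleneck 2, flow now 8.
Augment Hall→Lobby→C1→C3→Exit: bottleneck 6, flow now 14.
Augment Hall→Lobby→C4→C2→StairA→C3→Exit: bottleneck 1, flow now 15. (uses reverse residual edge)
No augmenting path remains; maximum flow = 15.
By max-flow min-cut, the minimum cut capacity equals the max flow.
In the residual graph, reachable from Hall: {Hall}.
Min-cut edges: Hall→Lobby (15); capacity 15 = 15.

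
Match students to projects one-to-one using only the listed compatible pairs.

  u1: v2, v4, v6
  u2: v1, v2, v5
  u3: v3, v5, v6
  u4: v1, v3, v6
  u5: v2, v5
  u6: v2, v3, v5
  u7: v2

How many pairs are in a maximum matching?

Unit-capacity flow: source→left, listed edges, right→sink; max matching = max flow.
Augmenting path u1→v2 (+1); matched 1.
Augmenting path u2→v1 (+1); matched 2.
Augmenting path u3→v3 (+1); matched 3.
Augmenting path u4→v6 (+1); matched 4.
Augmenting path u5→v5 (+1); matched 5.
Augmenting path u6→v2→u1→v4 (+1); matched 6.
No augmenting path remains; maximum matching = 6.
König certificate: {u1, v1, v2, v3, v5, v6} is a vertex cover of size 6 (every listed pair touches it), so no matching can be larger.

6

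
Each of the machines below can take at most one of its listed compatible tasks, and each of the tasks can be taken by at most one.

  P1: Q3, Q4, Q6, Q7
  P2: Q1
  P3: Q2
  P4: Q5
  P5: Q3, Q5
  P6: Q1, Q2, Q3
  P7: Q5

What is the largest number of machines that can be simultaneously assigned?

Unit-capacity flow: source→left, listed edges, right→sink; max matching = max flow.
Augmenting path P1→Q3 (+1); matched 1.
Augmenting path P2→Q1 (+1); matched 2.
Augmenting path P3→Q2 (+1); matched 3.
Augmenting path P4→Q5 (+1); matched 4.
Augmenting path P5→Q3→P1→Q4 (+1); matched 5.
No augmenting path remains; maximum matching = 5.
König certificate: {P1, Q1, Q2, Q3, Q5} is a vertex cover of size 5 (every listed pair touches it), so no matching can be larger.

5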